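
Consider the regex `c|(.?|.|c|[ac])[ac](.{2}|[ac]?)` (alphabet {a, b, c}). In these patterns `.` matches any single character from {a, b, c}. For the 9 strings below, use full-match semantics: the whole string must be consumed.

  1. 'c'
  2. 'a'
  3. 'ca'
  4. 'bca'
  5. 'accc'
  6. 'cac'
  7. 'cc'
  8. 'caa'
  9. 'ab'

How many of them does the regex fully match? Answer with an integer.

1 → match
2 → match
3 → match
4 → match
5 → match
6 → match
7 → match
8 → match
9 → no match
Total matched: 8

8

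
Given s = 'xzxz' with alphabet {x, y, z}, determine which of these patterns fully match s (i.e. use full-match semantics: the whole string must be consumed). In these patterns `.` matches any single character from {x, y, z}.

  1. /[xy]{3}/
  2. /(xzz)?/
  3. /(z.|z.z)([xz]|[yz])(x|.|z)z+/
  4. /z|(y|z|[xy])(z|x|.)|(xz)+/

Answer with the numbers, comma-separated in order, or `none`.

1 → no match
2 → no match
3 → no match — must start with 'z'
4 → match

4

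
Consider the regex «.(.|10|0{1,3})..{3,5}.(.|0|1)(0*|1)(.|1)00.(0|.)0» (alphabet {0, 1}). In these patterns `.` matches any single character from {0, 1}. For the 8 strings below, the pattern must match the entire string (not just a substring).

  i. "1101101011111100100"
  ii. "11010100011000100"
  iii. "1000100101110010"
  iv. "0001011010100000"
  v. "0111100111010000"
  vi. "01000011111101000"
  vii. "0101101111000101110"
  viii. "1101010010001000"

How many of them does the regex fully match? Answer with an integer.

i → no match
ii → match
iii → no match
iv → match
v → no match
vi → no match
vii → no match
viii → no match
Total matched: 2

2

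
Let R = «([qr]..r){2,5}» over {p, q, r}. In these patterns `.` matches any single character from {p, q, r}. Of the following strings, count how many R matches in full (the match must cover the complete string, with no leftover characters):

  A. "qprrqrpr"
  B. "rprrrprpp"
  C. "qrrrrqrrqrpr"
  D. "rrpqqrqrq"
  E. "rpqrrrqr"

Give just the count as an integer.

3

A. "qprrqrpr" → match
B. "rprrrprpp" → no match — must end with "r"
C. "qrrrrqrrqrpr" → match
D. "rrpqqrqrq" → no match — must end with "r"
E. "rpqrrrqr" → match
Total matched: 3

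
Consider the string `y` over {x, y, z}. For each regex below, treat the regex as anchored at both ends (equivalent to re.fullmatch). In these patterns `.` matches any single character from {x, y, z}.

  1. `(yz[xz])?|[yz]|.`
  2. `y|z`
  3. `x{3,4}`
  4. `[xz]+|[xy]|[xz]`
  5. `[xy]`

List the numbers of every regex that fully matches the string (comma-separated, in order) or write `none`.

1, 2, 4, 5

1 → match
2 → match
3 → no match — must start with `x`
4 → match
5 → match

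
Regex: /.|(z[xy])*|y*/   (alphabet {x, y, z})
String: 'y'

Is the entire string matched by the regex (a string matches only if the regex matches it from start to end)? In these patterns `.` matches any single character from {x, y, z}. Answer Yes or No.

Yes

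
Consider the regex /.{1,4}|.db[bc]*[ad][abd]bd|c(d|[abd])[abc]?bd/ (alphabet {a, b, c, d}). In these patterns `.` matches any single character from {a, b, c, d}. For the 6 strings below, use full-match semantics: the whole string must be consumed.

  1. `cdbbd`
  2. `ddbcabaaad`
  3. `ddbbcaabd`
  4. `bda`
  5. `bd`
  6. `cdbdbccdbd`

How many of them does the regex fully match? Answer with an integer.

4

1 → match
2 → no match
3 → match
4 → match
5 → match
6 → no match
Total matched: 4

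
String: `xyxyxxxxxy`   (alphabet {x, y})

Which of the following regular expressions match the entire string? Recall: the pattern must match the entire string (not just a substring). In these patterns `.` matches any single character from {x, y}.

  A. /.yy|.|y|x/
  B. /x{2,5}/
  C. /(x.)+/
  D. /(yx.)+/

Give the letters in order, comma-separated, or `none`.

C

A → no match
B → no match — must end with `x`
C → match
D → no match — must start with `yx`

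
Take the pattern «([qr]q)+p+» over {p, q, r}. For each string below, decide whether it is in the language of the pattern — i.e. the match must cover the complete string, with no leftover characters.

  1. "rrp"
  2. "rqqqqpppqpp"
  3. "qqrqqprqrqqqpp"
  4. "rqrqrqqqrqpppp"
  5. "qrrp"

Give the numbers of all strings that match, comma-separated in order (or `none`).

1 → no match
2 → no match
3 → no match
4 → match
5 → no match

4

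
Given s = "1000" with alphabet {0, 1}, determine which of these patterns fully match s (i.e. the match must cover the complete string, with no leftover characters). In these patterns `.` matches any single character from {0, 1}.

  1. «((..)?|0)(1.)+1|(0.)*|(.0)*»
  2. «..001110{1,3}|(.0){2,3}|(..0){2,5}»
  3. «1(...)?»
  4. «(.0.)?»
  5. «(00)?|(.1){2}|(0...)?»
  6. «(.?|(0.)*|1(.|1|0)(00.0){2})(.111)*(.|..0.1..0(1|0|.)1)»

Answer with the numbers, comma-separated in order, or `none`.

1, 2, 3

1 → match
2 → match
3 → match
4 → no match
5 → no match
6 → no match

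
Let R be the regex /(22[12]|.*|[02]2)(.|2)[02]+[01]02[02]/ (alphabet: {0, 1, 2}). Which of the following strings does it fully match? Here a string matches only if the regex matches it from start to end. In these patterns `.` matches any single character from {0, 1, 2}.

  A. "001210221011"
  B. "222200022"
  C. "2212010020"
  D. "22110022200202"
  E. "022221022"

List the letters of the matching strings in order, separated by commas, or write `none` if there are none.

A → no match
B → match
C → no match
D → no match
E → match

B, E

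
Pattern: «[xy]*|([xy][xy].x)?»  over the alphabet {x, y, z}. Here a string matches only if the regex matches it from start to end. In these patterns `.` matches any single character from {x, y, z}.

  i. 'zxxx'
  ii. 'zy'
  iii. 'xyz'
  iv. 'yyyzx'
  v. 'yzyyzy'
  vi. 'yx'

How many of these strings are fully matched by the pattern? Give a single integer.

i → no match
ii → no match
iii → no match
iv → no match
v → no match
vi → match
Total matched: 1

1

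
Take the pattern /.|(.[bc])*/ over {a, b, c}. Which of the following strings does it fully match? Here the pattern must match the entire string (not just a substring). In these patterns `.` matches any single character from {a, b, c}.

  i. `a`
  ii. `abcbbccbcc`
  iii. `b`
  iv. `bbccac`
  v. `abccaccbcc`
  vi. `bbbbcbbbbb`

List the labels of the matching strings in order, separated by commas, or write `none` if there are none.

i, ii, iii, iv, v, vi

i. `a` → match
ii. `abcbbccbcc` → match
iii. `b` → match
iv. `bbccac` → match
v. `abccaccbcc` → match
vi. `bbbbcbbbbb` → match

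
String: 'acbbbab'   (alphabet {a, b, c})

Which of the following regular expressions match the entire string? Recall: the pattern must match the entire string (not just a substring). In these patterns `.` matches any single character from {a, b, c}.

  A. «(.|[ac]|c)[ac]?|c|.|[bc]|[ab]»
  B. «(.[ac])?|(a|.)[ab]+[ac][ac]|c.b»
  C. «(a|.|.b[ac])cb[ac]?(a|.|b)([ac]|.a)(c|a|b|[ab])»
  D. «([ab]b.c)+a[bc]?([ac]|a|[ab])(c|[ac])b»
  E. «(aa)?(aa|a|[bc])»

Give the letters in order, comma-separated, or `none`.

A → no match
B → no match
C → match
D → no match
E → no match

C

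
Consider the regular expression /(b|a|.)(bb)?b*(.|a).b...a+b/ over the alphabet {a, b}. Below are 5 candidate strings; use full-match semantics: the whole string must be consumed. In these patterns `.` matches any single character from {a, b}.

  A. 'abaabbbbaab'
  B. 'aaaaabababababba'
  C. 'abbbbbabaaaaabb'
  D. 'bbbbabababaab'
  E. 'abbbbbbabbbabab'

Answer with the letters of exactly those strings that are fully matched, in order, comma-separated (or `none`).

A. 'abaabbbbaab' → match
B → no match — must end with 'ab'
C → no match — must end with 'ab'
D → no match
E → match

A, E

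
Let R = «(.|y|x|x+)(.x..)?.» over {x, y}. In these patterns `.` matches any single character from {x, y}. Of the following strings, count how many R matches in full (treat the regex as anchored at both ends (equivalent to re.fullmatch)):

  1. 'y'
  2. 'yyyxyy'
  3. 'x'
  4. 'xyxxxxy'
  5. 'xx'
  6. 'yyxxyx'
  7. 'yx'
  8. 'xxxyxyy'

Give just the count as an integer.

1 → no match
2 → no match
3 → no match
4 → no match
5 → match
6 → match
7 → match
8 → no match
Total matched: 3

3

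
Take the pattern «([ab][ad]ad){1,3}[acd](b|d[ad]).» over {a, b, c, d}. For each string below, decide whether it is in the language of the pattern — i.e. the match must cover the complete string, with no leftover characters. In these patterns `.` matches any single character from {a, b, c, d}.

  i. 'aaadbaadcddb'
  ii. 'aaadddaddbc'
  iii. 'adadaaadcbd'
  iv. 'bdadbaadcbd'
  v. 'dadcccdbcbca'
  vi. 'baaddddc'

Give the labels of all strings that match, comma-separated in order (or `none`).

i, iii, iv, vi

i → match
ii → no match
iii → match
iv → match
v → no match
vi → match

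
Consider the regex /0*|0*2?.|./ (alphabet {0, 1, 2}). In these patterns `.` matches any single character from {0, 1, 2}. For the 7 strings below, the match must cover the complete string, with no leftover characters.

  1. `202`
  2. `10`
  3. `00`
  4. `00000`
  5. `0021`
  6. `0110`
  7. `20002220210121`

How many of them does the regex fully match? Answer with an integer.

3

1 → no match
2 → no match
3 → match
4 → match
5 → match
6 → no match
7 → no match
Total matched: 3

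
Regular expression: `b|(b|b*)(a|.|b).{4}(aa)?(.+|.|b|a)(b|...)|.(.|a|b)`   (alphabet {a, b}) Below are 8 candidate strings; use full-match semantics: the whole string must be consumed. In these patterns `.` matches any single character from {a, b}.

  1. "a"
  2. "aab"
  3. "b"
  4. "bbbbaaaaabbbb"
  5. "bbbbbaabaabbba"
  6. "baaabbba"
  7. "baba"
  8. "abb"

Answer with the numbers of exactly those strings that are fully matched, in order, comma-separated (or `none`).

3, 4, 5

1. "a" → no match
2. "aab" → no match
3. "b" → match
4 → match
5 → match
6. "baaabbba" → no match
7. "baba" → no match
8. "abb" → no match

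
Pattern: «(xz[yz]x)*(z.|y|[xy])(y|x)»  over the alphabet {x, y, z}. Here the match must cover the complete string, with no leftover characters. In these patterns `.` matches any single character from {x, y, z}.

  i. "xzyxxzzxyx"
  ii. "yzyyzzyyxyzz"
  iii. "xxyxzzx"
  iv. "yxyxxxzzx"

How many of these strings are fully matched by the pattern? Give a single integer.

i → match
ii → no match
iii → no match
iv → no match
Total matched: 1

1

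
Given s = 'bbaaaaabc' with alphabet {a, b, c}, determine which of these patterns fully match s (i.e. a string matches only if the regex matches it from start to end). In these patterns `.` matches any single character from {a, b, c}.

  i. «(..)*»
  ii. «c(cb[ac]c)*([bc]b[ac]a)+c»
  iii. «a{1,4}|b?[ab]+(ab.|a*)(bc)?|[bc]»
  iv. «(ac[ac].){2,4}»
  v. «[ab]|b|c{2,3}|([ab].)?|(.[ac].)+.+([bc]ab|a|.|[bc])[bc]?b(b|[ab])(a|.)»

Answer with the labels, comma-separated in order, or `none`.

i → no match
ii → no match — must start with 'c'
iii → match
iv → no match — must start with 'ac'
v → no match

iii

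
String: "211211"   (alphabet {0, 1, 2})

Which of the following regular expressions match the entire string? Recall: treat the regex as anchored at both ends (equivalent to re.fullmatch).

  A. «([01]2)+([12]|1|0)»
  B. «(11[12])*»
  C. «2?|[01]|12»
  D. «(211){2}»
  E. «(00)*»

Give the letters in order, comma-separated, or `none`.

D

A → no match
B → no match
C → no match
D → match
E → no match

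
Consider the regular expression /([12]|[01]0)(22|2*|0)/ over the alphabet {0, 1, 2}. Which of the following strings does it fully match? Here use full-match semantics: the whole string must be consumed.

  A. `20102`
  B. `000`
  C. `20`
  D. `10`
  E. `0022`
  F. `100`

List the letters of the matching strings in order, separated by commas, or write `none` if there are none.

B, C, D, E, F

A. `20102` → no match
B. `000` → match
C. `20` → match
D. `10` → match
E. `0022` → match
F. `100` → match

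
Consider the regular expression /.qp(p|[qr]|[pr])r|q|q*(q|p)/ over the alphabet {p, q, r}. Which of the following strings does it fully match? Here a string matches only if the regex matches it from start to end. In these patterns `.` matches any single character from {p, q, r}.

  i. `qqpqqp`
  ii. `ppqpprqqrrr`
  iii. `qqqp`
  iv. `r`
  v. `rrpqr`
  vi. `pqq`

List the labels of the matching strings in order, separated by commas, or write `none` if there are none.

i. `qqpqqp` → no match
ii. `ppqpprqqrrr` → no match
iii. `qqqp` → match
iv. `r` → no match
v. `rrpqr` → no match
vi. `pqq` → no match

iii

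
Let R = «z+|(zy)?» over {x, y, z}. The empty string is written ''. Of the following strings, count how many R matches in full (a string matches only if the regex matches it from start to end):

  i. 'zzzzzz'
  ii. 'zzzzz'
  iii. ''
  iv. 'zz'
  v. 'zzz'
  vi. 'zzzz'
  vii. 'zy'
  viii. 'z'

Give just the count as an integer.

i. 'zzzzzz' → match
ii. 'zzzzz' → match
iii. '' → match
iv. 'zz' → match
v. 'zzz' → match
vi. 'zzzz' → match
vii. 'zy' → match
viii. 'z' → match
Total matched: 8

8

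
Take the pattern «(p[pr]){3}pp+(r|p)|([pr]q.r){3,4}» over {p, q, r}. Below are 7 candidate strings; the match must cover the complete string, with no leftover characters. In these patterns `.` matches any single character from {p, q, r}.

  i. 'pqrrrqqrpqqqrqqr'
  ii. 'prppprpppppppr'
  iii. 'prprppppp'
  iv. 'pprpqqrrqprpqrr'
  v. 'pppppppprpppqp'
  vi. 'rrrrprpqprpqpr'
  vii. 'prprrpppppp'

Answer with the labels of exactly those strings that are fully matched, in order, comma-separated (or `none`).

ii, iii

i → no match
ii → match
iii. 'prprppppp' → match
iv → no match
v → no match
vi → no match
vii. 'prprrpppppp' → no match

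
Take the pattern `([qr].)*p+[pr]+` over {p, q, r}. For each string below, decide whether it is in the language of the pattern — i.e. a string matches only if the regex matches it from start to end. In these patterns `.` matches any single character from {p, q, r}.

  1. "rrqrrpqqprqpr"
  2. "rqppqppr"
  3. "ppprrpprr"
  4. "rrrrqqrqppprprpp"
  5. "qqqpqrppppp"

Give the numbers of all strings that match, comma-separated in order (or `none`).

1 → no match
2 → no match
3 → match
4 → match
5 → match

3, 4, 5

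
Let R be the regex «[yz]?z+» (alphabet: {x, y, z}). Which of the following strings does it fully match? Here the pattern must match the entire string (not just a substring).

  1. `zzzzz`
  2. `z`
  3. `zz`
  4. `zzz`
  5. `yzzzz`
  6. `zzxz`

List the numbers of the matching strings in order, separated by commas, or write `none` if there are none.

1 → match
2 → match
3 → match
4 → match
5 → match
6 → no match

1, 2, 3, 4, 5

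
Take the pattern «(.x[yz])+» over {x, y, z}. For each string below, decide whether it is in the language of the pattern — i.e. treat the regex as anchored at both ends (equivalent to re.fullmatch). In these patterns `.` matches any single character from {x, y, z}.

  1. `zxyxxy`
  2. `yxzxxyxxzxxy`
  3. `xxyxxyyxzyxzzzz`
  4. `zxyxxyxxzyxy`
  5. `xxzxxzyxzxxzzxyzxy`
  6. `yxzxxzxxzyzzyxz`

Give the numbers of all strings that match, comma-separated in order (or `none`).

1 → match
2 → match
3 → no match
4 → match
5 → match
6 → no match

1, 2, 4, 5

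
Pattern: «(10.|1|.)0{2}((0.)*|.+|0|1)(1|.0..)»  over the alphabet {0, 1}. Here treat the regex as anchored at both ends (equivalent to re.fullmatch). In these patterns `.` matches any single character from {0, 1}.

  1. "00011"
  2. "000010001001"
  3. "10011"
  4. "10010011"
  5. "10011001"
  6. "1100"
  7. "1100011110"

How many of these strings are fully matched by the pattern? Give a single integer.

5

1. "00011" → match
2. "000010001001" → match
3. "10011" → match
4. "10010011" → match
5. "10011001" → match
6. "1100" → no match
7. "1100011110" → no match
Total matched: 5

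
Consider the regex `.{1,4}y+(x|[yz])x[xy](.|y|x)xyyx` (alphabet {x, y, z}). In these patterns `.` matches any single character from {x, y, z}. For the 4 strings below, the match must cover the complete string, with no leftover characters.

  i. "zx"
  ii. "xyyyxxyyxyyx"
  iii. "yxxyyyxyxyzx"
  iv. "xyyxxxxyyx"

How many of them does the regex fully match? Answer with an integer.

2

i → no match — must end with "xyyx"
ii → match
iii → no match — must end with "xyyx"
iv → match
Total matched: 2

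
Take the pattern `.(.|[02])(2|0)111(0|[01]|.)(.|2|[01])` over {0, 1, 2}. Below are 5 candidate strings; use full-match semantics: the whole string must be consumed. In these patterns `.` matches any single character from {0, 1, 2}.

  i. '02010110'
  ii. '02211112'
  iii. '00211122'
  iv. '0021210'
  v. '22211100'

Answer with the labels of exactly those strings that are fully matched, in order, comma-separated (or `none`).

ii, iii, v

i → no match
ii → match
iii → match
iv → no match
v → match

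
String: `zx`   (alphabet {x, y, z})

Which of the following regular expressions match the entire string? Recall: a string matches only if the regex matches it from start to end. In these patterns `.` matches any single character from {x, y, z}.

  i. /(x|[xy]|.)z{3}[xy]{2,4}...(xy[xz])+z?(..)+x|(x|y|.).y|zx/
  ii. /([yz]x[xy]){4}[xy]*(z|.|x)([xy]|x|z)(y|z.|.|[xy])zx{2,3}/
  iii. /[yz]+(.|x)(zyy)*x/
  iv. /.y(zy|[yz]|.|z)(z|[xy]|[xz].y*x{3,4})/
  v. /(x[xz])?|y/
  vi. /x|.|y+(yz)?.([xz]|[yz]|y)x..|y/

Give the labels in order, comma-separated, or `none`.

i → match
ii → no match
iii → no match
iv → no match
v → no match
vi → no match

i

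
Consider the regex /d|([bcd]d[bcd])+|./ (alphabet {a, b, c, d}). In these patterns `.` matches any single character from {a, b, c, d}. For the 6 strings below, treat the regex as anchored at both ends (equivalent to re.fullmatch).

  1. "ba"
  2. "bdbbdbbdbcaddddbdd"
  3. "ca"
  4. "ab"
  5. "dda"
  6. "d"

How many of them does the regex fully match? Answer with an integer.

1

1. "ba" → no match
2 → no match
3. "ca" → no match
4. "ab" → no match
5. "dda" → no match
6. "d" → match
Total matched: 1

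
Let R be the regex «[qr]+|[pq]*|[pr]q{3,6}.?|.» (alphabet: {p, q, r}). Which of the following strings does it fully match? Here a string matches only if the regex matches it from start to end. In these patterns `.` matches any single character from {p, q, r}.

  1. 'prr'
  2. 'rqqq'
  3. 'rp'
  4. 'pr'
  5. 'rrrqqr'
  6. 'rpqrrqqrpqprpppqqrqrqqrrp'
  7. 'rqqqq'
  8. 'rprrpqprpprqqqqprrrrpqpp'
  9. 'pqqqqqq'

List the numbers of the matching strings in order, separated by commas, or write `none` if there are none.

2, 5, 7, 9

1 → no match
2 → match
3 → no match
4 → no match
5 → match
6 → no match
7 → match
8 → no match
9 → match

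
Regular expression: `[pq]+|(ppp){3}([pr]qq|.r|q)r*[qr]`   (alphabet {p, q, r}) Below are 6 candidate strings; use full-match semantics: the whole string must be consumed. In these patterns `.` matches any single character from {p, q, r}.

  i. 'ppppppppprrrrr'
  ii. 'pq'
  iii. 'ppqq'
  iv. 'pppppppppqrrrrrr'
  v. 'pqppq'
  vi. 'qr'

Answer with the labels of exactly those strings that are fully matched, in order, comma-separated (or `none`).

i → match
ii → match
iii → match
iv → match
v → match
vi → no match

i, ii, iii, iv, v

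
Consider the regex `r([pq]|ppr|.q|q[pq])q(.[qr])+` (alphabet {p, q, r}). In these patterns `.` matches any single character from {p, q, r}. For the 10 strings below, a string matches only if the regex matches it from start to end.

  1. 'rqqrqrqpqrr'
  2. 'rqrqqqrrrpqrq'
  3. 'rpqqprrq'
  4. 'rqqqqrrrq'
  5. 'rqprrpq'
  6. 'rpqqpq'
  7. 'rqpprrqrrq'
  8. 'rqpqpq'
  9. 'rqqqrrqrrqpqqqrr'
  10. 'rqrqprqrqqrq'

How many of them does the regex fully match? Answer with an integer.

6

1 → match
2 → no match
3 → match
4 → match
5 → no match
6 → match
7 → no match
8 → match
9 → match
10 → no match
Total matched: 6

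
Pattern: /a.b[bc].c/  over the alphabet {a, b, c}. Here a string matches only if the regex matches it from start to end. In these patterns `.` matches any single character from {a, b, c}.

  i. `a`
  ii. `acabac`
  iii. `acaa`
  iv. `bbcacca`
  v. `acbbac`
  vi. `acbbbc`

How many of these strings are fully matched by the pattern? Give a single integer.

2

i → no match — must end with `c`
ii → no match
iii → no match — must end with `c`
iv → no match — must start with `a`
v → match
vi → match
Total matched: 2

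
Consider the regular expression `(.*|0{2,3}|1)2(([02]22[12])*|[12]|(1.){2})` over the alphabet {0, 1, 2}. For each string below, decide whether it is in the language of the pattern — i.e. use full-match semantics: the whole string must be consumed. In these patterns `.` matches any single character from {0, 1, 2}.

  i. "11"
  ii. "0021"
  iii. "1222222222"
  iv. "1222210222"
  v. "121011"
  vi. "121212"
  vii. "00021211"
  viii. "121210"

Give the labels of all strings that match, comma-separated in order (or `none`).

i → no match
ii → match
iii → match
iv → match
v → match
vi → match
vii → match
viii → match

ii, iii, iv, v, vi, vii, viii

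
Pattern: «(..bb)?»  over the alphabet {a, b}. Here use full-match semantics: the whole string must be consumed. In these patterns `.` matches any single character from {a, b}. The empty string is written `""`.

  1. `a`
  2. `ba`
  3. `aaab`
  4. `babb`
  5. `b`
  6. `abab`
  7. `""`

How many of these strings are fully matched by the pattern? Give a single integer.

1. `a` → no match
2. `ba` → no match
3. `aaab` → no match
4. `babb` → match
5. `b` → no match
6. `abab` → no match
7. `""` → match
Total matched: 2

2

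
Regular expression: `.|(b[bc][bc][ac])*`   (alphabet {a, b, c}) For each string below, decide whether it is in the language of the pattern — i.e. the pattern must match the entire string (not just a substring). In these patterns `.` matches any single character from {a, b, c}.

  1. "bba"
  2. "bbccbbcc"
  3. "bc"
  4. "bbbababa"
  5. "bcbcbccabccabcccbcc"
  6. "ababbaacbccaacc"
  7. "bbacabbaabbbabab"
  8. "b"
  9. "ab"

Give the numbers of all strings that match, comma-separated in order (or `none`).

2, 8

1 → no match
2 → match
3 → no match
4 → no match
5 → no match
6 → no match
7 → no match
8 → match
9 → no match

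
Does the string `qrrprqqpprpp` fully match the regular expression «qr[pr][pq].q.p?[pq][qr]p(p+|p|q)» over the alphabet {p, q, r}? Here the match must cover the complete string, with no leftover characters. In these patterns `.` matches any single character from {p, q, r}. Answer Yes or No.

Yes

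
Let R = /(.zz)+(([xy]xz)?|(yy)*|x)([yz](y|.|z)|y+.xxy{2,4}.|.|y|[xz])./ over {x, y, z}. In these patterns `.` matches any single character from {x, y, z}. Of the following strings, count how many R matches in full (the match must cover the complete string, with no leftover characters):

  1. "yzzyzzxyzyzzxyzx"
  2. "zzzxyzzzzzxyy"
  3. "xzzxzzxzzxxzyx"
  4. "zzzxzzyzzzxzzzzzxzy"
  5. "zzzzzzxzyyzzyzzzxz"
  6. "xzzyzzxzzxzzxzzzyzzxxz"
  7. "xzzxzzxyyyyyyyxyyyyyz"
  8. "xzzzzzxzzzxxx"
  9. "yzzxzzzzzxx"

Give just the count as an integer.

1 → no match
2 → no match
3 → match
4 → no match
5 → no match
6 → no match
7 → no match
8 → no match
9 → match
Total matched: 2

2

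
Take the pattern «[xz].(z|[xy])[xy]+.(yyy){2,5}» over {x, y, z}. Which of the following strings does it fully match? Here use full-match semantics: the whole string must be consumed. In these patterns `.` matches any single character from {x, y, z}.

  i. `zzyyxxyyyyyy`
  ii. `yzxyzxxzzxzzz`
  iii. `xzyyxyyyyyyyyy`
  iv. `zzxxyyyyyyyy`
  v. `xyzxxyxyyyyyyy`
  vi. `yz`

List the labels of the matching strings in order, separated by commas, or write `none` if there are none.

i, iii, iv, v

i → match
ii → no match — must end with `yyy`
iii → match
iv → match
v → match
vi → no match — must end with `yyy`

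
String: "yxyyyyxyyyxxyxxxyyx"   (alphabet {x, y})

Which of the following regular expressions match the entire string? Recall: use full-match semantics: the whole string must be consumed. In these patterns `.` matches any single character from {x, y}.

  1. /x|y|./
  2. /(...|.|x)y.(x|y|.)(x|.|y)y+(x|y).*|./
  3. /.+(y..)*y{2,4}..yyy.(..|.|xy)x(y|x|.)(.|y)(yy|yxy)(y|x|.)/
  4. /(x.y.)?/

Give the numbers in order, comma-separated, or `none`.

1 → no match
2 → match
3 → match
4 → no match

2, 3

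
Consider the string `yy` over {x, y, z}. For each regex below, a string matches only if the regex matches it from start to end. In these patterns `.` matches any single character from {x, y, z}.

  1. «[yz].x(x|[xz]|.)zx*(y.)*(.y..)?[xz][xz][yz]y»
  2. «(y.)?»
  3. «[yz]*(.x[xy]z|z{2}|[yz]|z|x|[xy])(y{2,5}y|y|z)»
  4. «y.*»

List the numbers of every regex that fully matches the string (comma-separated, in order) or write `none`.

2, 3, 4

1 → no match
2 → match
3 → match
4 → match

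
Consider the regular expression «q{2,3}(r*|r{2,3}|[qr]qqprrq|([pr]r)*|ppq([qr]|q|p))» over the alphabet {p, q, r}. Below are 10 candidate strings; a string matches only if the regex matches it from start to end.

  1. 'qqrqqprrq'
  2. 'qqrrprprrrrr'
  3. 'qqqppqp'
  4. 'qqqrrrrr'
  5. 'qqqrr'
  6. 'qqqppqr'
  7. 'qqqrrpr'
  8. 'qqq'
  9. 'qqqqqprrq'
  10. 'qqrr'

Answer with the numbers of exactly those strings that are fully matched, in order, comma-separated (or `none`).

1, 2, 3, 4, 5, 6, 7, 8, 9, 10

1. 'qqrqqprrq' → match
2. 'qqrrprprrrrr' → match
3. 'qqqppqp' → match
4. 'qqqrrrrr' → match
5. 'qqqrr' → match
6. 'qqqppqr' → match
7. 'qqqrrpr' → match
8. 'qqq' → match
9. 'qqqqqprrq' → match
10. 'qqrr' → match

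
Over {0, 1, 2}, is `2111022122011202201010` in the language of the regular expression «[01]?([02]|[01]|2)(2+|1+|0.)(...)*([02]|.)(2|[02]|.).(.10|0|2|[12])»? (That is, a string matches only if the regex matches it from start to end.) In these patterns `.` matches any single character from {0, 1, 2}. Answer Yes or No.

Yes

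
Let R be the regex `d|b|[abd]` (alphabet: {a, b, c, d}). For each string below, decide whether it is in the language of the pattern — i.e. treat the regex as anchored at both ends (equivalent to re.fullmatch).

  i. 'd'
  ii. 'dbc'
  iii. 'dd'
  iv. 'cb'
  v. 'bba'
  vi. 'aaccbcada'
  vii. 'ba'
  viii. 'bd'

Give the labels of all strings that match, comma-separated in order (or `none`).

i

i → match
ii → no match
iii → no match
iv → no match
v → no match
vi → no match
vii → no match
viii → no match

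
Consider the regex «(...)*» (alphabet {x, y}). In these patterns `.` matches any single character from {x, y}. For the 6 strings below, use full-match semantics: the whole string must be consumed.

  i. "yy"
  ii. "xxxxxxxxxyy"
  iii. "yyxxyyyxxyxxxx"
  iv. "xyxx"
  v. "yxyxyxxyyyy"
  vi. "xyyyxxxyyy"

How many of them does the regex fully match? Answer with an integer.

0

i → no match
ii → no match
iii → no match
iv → no match
v → no match
vi → no match
Total matched: 0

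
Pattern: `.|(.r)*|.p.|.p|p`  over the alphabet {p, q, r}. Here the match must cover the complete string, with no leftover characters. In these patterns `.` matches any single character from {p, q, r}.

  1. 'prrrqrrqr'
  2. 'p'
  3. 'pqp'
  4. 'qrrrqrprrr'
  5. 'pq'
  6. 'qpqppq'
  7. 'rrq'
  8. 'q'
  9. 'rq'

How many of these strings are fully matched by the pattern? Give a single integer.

3

1. 'prrrqrrqr' → no match
2. 'p' → match
3. 'pqp' → no match
4. 'qrrrqrprrr' → match
5. 'pq' → no match
6. 'qpqppq' → no match
7. 'rrq' → no match
8. 'q' → match
9. 'rq' → no match
Total matched: 3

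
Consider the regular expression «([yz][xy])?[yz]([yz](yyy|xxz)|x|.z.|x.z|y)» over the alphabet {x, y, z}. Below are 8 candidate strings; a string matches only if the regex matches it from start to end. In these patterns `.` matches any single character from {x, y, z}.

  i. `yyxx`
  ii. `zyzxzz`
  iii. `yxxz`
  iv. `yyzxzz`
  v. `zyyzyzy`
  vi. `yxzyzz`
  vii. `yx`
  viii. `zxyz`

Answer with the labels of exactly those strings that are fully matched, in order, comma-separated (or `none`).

i → no match
ii → match
iii → match
iv → match
v → no match
vi → match
vii → match
viii → match

ii, iii, iv, vi, vii, viii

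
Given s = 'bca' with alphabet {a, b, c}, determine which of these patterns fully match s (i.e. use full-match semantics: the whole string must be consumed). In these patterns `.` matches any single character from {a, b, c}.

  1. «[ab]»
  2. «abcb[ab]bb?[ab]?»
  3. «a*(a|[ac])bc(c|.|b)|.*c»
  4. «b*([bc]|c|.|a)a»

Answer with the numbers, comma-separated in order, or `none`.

1 → no match
2 → no match — must start with 'abcb'
3 → no match
4 → match

4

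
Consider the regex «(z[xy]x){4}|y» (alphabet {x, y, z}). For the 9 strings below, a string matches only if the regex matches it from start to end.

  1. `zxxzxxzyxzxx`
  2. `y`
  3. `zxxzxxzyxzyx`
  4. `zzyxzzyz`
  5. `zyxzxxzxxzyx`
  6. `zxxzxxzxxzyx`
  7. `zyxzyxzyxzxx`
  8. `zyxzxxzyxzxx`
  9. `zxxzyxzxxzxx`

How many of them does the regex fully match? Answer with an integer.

8

1 → match
2 → match
3 → match
4 → no match
5 → match
6 → match
7 → match
8 → match
9 → match
Total matched: 8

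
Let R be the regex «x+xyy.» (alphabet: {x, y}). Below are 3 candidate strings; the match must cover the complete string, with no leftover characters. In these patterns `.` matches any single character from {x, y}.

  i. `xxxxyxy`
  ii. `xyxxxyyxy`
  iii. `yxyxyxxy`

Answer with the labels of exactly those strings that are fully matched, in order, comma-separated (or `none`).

none

i → no match
ii → no match
iii → no match — must start with `x`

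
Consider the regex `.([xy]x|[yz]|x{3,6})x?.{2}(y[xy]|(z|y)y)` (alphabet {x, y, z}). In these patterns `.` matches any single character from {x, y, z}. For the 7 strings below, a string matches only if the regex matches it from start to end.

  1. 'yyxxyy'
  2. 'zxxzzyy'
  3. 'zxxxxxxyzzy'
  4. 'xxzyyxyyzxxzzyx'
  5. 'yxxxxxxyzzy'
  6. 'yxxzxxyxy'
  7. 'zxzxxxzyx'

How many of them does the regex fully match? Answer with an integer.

4

1. 'yyxxyy' → match
2. 'zxxzzyy' → match
3. 'zxxxxxxyzzy' → match
4 → no match
5. 'yxxxxxxyzzy' → match
6. 'yxxzxxyxy' → no match
7. 'zxzxxxzyx' → no match
Total matched: 4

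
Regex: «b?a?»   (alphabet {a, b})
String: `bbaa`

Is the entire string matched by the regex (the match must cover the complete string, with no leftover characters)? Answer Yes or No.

No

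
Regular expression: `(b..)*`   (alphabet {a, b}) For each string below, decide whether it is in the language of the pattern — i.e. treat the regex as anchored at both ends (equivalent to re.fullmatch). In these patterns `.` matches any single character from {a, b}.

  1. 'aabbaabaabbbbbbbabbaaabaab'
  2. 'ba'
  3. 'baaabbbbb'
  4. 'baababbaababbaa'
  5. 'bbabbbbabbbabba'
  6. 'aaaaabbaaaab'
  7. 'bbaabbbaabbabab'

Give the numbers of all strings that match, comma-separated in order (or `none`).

4, 5

1 → no match
2 → no match
3 → no match
4 → match
5 → match
6 → no match
7 → no match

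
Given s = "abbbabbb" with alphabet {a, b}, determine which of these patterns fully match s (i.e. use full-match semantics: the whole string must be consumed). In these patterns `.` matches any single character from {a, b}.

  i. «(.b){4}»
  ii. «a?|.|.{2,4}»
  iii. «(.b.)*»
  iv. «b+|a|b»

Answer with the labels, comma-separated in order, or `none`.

i

i → match
ii → no match
iii → no match
iv → no match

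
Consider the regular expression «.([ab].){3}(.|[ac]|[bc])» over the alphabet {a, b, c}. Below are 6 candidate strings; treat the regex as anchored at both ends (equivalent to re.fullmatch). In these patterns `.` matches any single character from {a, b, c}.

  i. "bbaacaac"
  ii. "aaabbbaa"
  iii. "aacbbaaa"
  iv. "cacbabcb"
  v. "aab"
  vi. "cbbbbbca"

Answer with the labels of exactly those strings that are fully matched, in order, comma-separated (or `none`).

i, ii, iii, iv, vi

i → match
ii → match
iii → match
iv → match
v → no match
vi → match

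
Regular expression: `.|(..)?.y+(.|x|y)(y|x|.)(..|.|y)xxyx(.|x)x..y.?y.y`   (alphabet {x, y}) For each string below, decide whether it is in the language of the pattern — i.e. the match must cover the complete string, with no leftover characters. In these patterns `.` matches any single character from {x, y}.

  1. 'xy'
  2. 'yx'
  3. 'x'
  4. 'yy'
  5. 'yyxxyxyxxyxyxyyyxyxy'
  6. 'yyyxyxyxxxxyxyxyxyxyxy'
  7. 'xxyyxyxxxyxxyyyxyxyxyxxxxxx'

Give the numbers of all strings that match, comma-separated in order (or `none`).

1 → no match
2 → no match
3 → match
4 → no match
5 → no match
6 → no match
7 → no match

3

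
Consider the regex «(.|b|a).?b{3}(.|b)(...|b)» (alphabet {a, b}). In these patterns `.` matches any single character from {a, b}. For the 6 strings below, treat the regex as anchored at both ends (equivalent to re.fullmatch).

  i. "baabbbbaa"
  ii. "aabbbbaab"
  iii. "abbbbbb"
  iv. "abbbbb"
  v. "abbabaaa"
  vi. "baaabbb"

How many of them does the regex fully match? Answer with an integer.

3

i → no match
ii → match
iii → match
iv → match
v → no match
vi → no match
Total matched: 3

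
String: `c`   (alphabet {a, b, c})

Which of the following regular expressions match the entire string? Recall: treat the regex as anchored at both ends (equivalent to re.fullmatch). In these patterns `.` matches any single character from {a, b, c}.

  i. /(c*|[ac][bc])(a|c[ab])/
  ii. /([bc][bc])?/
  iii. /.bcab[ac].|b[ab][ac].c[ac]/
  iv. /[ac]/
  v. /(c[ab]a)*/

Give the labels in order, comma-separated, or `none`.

iv

i → no match
ii → no match
iii → no match
iv → match
v → no match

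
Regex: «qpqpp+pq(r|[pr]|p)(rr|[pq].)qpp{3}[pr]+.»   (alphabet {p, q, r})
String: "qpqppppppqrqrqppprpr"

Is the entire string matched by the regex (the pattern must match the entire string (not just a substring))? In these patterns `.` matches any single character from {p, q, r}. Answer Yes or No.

No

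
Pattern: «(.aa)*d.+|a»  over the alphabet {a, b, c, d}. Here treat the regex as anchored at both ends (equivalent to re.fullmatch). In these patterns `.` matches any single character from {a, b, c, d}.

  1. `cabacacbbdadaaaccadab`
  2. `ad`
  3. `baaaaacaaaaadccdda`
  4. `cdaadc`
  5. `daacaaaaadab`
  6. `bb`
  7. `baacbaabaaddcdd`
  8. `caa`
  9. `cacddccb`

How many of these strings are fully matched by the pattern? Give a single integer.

2

1 → no match
2 → no match
3 → match
4 → no match
5 → match
6 → no match
7 → no match
8 → no match
9 → no match
Total matched: 2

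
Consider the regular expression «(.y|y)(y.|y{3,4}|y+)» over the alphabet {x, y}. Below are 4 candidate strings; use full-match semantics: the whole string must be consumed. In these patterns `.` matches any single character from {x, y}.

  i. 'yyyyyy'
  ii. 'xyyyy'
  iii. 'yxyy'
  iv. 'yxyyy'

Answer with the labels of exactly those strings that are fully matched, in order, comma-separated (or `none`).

i → match
ii → match
iii → no match
iv → no match

i, ii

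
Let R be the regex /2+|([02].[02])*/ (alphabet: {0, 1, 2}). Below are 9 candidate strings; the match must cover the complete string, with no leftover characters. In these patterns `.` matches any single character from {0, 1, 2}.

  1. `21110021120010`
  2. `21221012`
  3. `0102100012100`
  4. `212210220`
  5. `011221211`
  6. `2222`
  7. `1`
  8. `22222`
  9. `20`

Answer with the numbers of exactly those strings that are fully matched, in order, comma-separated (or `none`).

4, 6, 8

1 → no match
2 → no match
3 → no match
4 → match
5 → no match
6 → match
7 → no match
8 → match
9 → no match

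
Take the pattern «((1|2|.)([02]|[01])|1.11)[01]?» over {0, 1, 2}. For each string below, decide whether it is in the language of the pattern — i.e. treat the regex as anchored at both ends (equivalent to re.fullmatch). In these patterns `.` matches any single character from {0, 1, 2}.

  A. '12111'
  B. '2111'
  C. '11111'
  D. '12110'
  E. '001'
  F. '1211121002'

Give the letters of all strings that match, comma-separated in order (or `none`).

A, C, D, E

A → match
B → no match
C → match
D → match
E → match
F → no match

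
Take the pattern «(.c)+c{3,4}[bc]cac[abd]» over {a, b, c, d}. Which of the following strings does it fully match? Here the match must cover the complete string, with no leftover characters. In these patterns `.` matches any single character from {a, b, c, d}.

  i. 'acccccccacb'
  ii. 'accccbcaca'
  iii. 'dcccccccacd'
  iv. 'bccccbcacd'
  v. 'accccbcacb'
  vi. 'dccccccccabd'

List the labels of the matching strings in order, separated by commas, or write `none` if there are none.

i. 'acccccccacb' → match
ii. 'accccbcaca' → match
iii. 'dcccccccacd' → match
iv. 'bccccbcacd' → match
v. 'accccbcacb' → match
vi. 'dccccccccabd' → no match

i, ii, iii, iv, v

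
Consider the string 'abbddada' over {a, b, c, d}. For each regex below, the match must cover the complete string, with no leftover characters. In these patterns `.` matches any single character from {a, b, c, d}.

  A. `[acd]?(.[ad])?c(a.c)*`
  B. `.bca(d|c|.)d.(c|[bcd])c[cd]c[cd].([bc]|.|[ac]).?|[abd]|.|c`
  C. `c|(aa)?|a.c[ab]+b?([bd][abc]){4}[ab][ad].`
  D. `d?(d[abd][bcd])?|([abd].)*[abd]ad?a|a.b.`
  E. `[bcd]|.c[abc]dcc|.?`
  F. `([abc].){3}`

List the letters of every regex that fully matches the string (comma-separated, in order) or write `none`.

A → no match
B → no match
C → no match
D → match
E → no match
F → no match

D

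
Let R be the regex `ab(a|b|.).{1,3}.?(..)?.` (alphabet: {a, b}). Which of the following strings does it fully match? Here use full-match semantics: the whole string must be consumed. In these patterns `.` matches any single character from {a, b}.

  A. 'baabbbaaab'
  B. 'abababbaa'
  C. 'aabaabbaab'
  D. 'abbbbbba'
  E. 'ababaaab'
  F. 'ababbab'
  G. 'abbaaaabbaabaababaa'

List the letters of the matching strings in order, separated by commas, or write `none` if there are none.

B, D, E, F

A. 'baabbbaaab' → no match — must start with 'ab'
B. 'abababbaa' → match
C. 'aabaabbaab' → no match — must start with 'ab'
D. 'abbbbbba' → match
E. 'ababaaab' → match
F. 'ababbab' → match
G → no match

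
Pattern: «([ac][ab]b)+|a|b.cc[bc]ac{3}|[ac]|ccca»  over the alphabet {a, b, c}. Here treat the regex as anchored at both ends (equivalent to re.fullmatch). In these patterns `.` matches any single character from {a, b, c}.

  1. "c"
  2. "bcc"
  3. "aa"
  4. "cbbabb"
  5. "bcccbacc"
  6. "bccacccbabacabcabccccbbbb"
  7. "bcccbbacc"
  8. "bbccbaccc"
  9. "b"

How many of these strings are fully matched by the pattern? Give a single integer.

1 → match
2 → no match
3 → no match
4 → match
5 → no match
6 → no match
7 → no match
8 → match
9 → no match
Total matched: 3

3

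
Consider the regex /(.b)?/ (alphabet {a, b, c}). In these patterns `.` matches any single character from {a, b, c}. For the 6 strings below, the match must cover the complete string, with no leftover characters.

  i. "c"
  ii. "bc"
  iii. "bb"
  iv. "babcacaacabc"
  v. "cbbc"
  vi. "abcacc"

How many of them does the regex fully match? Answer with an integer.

i → no match
ii → no match
iii → match
iv → no match
v → no match
vi → no match
Total matched: 1

1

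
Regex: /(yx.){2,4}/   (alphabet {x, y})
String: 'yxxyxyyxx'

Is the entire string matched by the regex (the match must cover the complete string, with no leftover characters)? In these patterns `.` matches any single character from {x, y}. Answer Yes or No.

Yes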